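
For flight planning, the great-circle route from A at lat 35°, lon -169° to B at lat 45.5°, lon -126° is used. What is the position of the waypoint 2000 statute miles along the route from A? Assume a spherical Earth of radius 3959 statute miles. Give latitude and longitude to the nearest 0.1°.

≈ lat 45.0°, lon -133.2°

Convert each endpoint to a unit vector on the sphere (x = cos φ cos λ, y = cos φ sin λ, z = sin φ).
The central angle between the endpoints is δ = arccos(p₁·p₂) ≈ 0.593 rad (34.0°). The total great-circle distance is δ·R ≈ 0.593 × 3959 ≈ 2350 mi, so the target fraction is f = 2000/2350 ≈ 0.851.
Interpolate at f ≈ 0.851 with slerp weights a = sin((1−f)δ)/sin δ ≈ 0.158, b = sin(fδ)/sin δ ≈ 0.865.
p = a·p₁ + b·p₂ ≈ (-0.483, -0.515, 0.708); φ = arcsin(p_z) ≈ 45.05°, λ = atan2(p_y, p_x) ≈ -133.16°.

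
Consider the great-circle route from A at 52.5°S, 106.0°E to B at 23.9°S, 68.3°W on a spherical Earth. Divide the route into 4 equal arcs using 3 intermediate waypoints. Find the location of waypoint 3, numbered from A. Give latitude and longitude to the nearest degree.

≈ 50°S, 66°W

Write both endpoints as unit vectors p₁, p₂ with components (cos φ cos λ, cos φ sin λ, sin φ).
The central angle between the endpoints is δ = arccos(p₁·p₂) ≈ 1.805 rad (103.4°).
Interpolate at f = 3/4 with slerp weights a = sin((1−f)δ)/sin δ ≈ 0.448, b = sin(fδ)/sin δ ≈ 1.004.
p = a·p₁ + b·p₂ ≈ (0.264, -0.591, -0.763); φ = arcsin(p_z) ≈ -49.69°, λ = atan2(p_y, p_x) ≈ -65.90°.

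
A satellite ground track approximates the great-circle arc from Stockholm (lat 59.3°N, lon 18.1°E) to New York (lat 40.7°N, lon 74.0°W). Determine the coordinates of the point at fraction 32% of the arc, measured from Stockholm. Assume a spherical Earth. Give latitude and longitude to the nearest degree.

≈ lat 62°N, lon 19°W

The haversine formula gives a central angle δ ≈ 0.993 rad (56.9°) between the endpoints.
Interpolate at f = 0.32 with slerp weights a = sin((1−f)δ)/sin δ ≈ 0.746, b = sin(fδ)/sin δ ≈ 0.373.
p = a·p₁ + b·p₂ ≈ (0.440, -0.153, 0.885); φ = arcsin(p_z) ≈ 62.22°, λ = atan2(p_y, p_x) ≈ -19.22°.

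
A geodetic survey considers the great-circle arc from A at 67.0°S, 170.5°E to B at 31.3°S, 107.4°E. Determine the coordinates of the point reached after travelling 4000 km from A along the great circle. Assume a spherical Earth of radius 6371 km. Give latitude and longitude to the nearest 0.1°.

≈ 44.4°S, 116.8°E

Write both endpoints as unit vectors p₁, p₂ with components (cos φ cos λ, cos φ sin λ, sin φ).
The central angle between the endpoints is δ = arccos(p₁·p₂) ≈ 0.890 rad (51.0°). The total great-circle distance is δ·R ≈ 0.890 × 6371 ≈ 5671 km, so the target fraction is f = 4000/5671 ≈ 0.705.
Interpolate at f ≈ 0.705 with slerp weights a = sin((1−f)δ)/sin δ ≈ 0.334, b = sin(fδ)/sin δ ≈ 0.756.
p = a·p₁ + b·p₂ ≈ (-0.322, 0.638, -0.700); φ = arcsin(p_z) ≈ -44.41°, λ = atan2(p_y, p_x) ≈ 116.77°.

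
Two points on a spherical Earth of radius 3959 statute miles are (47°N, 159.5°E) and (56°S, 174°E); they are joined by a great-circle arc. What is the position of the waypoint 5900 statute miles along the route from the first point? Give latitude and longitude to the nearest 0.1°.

≈ (37.9°S, 170.0°E)

Write both endpoints as unit vectors p₁, p₂ with components (cos φ cos λ, cos φ sin λ, sin φ).
The central angle between the endpoints is δ = arccos(p₁·p₂) ≈ 1.810 rad (103.7°). The total great-circle distance is δ·R ≈ 1.810 × 3959 ≈ 7166 mi, so the target fraction is f = 5900/7166 ≈ 0.823.
Interpolate at f ≈ 0.823 with slerp weights a = sin((1−f)δ)/sin δ ≈ 0.324, b = sin(fδ)/sin δ ≈ 1.026.
p = a·p₁ + b·p₂ ≈ (-0.777, 0.137, -0.614); φ = arcsin(p_z) ≈ -37.87°, λ = atan2(p_y, p_x) ≈ 169.98°.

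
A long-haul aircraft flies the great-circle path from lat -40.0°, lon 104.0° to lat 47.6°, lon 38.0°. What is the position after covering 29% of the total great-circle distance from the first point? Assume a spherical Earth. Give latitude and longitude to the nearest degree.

≈ lat -15°, lon 84°

From cos δ = sin φ₁ sin φ₂ + cos φ₁ cos φ₂ cos Δλ, the central angle is δ ≈ 1.839 rad (105.3°).
Interpolate at f = 0.29 with slerp weights a = sin((1−f)δ)/sin δ ≈ 1.001, b = sin(fδ)/sin δ ≈ 0.527.
p = a·p₁ + b·p₂ ≈ (0.095, 0.963, -0.254); φ = arcsin(p_z) ≈ -14.71°, λ = atan2(p_y, p_x) ≈ 84.39°.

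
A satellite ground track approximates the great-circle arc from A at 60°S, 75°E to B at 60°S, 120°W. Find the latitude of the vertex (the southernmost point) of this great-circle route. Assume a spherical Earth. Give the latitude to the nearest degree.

≈ 86°S

The great circle lies in the plane with unit normal n̂ = (p₁ × p₂)/|p₁ × p₂|.
Here n̂_z ≈ +0.075; the vertex latitude is φ_max = arccos|n̂_z| ≈ 85.7°.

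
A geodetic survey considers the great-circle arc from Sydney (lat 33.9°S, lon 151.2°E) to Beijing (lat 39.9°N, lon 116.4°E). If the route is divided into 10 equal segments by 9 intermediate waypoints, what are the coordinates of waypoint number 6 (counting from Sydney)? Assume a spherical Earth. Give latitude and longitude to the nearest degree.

≈ lat 11°N, lon 131°E

Write both endpoints as unit vectors p₁, p₂ with components (cos φ cos λ, cos φ sin λ, sin φ).
The central angle between the endpoints is δ = arccos(p₁·p₂) ≈ 1.405 rad (80.5°).
Interpolate at f = 6/10 with slerp weights a = sin((1−f)δ)/sin δ ≈ 0.540, b = sin(fδ)/sin δ ≈ 0.757.
p = a·p₁ + b·p₂ ≈ (-0.651, 0.736, 0.184); φ = arcsin(p_z) ≈ 10.62°, λ = atan2(p_y, p_x) ≈ 131.49°.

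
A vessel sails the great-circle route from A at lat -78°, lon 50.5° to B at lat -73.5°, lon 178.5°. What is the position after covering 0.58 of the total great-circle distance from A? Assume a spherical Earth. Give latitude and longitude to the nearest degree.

From cos δ = sin φ₁ sin φ₂ + cos φ₁ cos φ₂ cos Δλ, the central angle is δ ≈ 0.448 rad (25.6°).
Interpolate at f = 0.58 with slerp weights a = sin((1−f)δ)/sin δ ≈ 0.432, b = sin(fδ)/sin δ ≈ 0.593.
p = a·p₁ + b·p₂ ≈ (-0.111, 0.074, -0.991); φ = arcsin(p_z) ≈ -82.33°, λ = atan2(p_y, p_x) ≈ 146.49°.

≈ lat -82°, lon 146°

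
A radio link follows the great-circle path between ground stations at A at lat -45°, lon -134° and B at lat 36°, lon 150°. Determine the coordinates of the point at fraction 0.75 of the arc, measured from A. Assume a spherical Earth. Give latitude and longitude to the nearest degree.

≈ lat 16°, lon 169°

Write both endpoints as unit vectors p₁, p₂ with components (cos φ cos λ, cos φ sin λ, sin φ).
The central angle between the endpoints is δ = arccos(p₁·p₂) ≈ 1.852 rad (106.1°).
Interpolate at f = 0.75 with slerp weights a = sin((1−f)δ)/sin δ ≈ 0.465, b = sin(fδ)/sin δ ≈ 1.024.
p = a·p₁ + b·p₂ ≈ (-0.945, 0.178, 0.273); φ = arcsin(p_z) ≈ 15.84°, λ = atan2(p_y, p_x) ≈ 169.36°.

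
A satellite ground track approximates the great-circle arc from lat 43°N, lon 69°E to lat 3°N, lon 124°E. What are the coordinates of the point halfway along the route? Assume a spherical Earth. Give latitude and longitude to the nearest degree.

≈ lat 26°N, lon 101°E

The haversine formula gives a central angle δ ≈ 1.099 rad (63.0°) between the endpoints.
Interpolate at f = 1/2 with slerp weights a = sin((1−f)δ)/sin δ ≈ 0.586, b = sin(fδ)/sin δ ≈ 0.586.
p = a·p₁ + b·p₂ ≈ (-0.174, 0.886, 0.431); φ = arcsin(p_z) ≈ 25.50°, λ = atan2(p_y, p_x) ≈ 101.10°.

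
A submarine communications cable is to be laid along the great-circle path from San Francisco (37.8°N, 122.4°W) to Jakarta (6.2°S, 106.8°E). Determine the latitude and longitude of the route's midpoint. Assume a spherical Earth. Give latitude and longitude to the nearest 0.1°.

≈ (33.4°N, 158.2°E)

From cos δ = sin φ₁ sin φ₂ + cos φ₁ cos φ₂ cos Δλ, the central angle is δ ≈ 2.189 rad (125.4°).
Interpolate at f = 1/2 with slerp weights a = sin((1−f)δ)/sin δ ≈ 1.090, b = sin(fδ)/sin δ ≈ 1.090.
p = a·p₁ + b·p₂ ≈ (-0.775, 0.310, 0.551); φ = arcsin(p_z) ≈ 33.41°, λ = atan2(p_y, p_x) ≈ 158.18°.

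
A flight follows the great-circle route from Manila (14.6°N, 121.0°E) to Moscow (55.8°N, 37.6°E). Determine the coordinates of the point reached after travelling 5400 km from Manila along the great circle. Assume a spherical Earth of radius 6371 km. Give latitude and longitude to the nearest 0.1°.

≈ (49.3°N, 79.2°E)

Write both endpoints as unit vectors p₁, p₂ with components (cos φ cos λ, cos φ sin λ, sin φ).
The central angle between the endpoints is δ = arccos(p₁·p₂) ≈ 1.296 rad (74.3°). The total great-circle distance is δ·R ≈ 1.296 × 6371 ≈ 8259 km, so the target fraction is f = 5400/8259 ≈ 0.654.
Interpolate at f ≈ 0.654 with slerp weights a = sin((1−f)δ)/sin δ ≈ 0.451, b = sin(fδ)/sin δ ≈ 0.779.
p = a·p₁ + b·p₂ ≈ (0.122, 0.641, 0.758); φ = arcsin(p_z) ≈ 49.27°, λ = atan2(p_y, p_x) ≈ 79.21°.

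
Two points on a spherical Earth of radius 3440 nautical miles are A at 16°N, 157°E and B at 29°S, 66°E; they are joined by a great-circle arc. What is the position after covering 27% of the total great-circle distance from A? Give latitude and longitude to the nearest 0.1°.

Convert each endpoint to a unit vector on the sphere (x = cos φ cos λ, y = cos φ sin λ, z = sin φ).
The central angle between the endpoints is δ = arccos(p₁·p₂) ≈ 1.720 rad (98.5°).
Interpolate at f = 0.27 with slerp weights a = sin((1−f)δ)/sin δ ≈ 0.961, b = sin(fδ)/sin δ ≈ 0.453.
p = a·p₁ + b·p₂ ≈ (-0.690, 0.723, 0.045); φ = arcsin(p_z) ≈ 2.60°, λ = atan2(p_y, p_x) ≈ 133.65°.

≈ 2.6°N, 133.6°E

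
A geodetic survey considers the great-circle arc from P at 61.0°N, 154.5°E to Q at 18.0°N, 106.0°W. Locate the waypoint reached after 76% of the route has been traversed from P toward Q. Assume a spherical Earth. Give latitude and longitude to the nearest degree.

From cos δ = sin φ₁ sin φ₂ + cos φ₁ cos φ₂ cos Δλ, the central angle is δ ≈ 1.375 rad (78.8°).
Interpolate at f = 0.76 with slerp weights a = sin((1−f)δ)/sin δ ≈ 0.330, b = sin(fδ)/sin δ ≈ 0.882.
p = a·p₁ + b·p₂ ≈ (-0.376, -0.737, 0.561); φ = arcsin(p_z) ≈ 34.16°, λ = atan2(p_y, p_x) ≈ -117.01°.

≈ 34°N, 117°W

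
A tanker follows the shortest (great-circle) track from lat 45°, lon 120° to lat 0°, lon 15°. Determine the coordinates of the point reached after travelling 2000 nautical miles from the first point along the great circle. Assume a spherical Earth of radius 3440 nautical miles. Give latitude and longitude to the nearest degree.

Write both endpoints as unit vectors p₁, p₂ with components (cos φ cos λ, cos φ sin λ, sin φ).
The central angle between the endpoints is δ = arccos(p₁·p₂) ≈ 1.755 rad (100.5°). The total great-circle distance is δ·R ≈ 1.755 × 3440 ≈ 6037 nmi, so the target fraction is f = 2000/6037 ≈ 0.331.
Interpolate at f ≈ 0.331 with slerp weights a = sin((1−f)δ)/sin δ ≈ 0.938, b = sin(fδ)/sin δ ≈ 0.559.
p = a·p₁ + b·p₂ ≈ (0.208, 0.719, 0.663); φ = arcsin(p_z) ≈ 41.55°, λ = atan2(p_y, p_x) ≈ 73.87°.

≈ lat 42°, lon 74°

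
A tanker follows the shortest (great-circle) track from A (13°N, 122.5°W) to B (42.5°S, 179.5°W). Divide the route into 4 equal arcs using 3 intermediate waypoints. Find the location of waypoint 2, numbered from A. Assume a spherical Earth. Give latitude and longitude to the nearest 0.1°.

≈ (16.6°S, 146.7°W)

Write both endpoints as unit vectors p₁, p₂ with components (cos φ cos λ, cos φ sin λ, sin φ).
The central angle between the endpoints is δ = arccos(p₁·p₂) ≈ 1.329 rad (76.2°).
Interpolate at f = 2/4 with slerp weights a = sin((1−f)δ)/sin δ ≈ 0.635, b = sin(fδ)/sin δ ≈ 0.635.
p = a·p₁ + b·p₂ ≈ (-0.801, -0.526, -0.286); φ = arcsin(p_z) ≈ -16.63°, λ = atan2(p_y, p_x) ≈ -146.70°.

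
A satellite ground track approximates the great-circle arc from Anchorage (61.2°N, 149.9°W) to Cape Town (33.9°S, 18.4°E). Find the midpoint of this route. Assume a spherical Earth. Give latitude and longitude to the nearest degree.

From cos δ = sin φ₁ sin φ₂ + cos φ₁ cos φ₂ cos Δλ, the central angle is δ ≈ 2.647 rad (151.7°).
Interpolate at f = 1/2 with slerp weights a = sin((1−f)δ)/sin δ ≈ 2.044, b = sin(fδ)/sin δ ≈ 2.044.
p = a·p₁ + b·p₂ ≈ (0.758, 0.042, 0.651); φ = arcsin(p_z) ≈ 40.62°, λ = atan2(p_y, p_x) ≈ 3.15°.

≈ 41°N, 3°E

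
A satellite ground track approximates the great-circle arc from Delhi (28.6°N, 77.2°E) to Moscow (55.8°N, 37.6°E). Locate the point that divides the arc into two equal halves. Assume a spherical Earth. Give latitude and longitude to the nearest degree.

≈ 44°N, 62°E

Write both endpoints as unit vectors p₁, p₂ with components (cos φ cos λ, cos φ sin λ, sin φ).
The central angle between the endpoints is δ = arccos(p₁·p₂) ≈ 0.682 rad (39.1°).
Interpolate at f = 1/2 with slerp weights a = sin((1−f)δ)/sin δ ≈ 0.531, b = sin(fδ)/sin δ ≈ 0.531.
p = a·p₁ + b·p₂ ≈ (0.339, 0.636, 0.693); φ = arcsin(p_z) ≈ 43.85°, λ = atan2(p_y, p_x) ≈ 61.92°.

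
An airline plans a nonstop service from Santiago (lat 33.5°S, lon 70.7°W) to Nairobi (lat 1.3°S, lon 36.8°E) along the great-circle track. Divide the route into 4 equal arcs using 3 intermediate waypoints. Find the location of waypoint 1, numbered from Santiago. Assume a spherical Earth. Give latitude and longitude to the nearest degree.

The haversine formula gives a central angle δ ≈ 1.811 rad (103.8°) between the endpoints.
Interpolate at f = 1/4 with slerp weights a = sin((1−f)δ)/sin δ ≈ 1.007, b = sin(fδ)/sin δ ≈ 0.450.
p = a·p₁ + b·p₂ ≈ (0.638, -0.522, -0.566); φ = arcsin(p_z) ≈ -34.45°, λ = atan2(p_y, p_x) ≈ -39.31°.

≈ lat 34°S, lon 39°W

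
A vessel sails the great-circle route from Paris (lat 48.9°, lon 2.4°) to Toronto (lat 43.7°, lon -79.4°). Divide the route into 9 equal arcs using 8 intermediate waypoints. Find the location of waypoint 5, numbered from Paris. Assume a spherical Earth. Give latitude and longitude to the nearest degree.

≈ lat 54°, lon -46°

Write both endpoints as unit vectors p₁, p₂ with components (cos φ cos λ, cos φ sin λ, sin φ).
The central angle between the endpoints is δ = arccos(p₁·p₂) ≈ 0.942 rad (54.0°).
Interpolate at f = 5/9 with slerp weights a = sin((1−f)δ)/sin δ ≈ 0.503, b = sin(fδ)/sin δ ≈ 0.618.
p = a·p₁ + b·p₂ ≈ (0.412, -0.425, 0.806); φ = arcsin(p_z) ≈ 53.68°, λ = atan2(p_y, p_x) ≈ -45.89°.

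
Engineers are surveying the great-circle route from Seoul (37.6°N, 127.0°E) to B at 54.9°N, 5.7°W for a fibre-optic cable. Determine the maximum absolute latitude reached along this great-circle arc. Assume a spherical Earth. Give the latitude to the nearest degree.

The great circle lies in the plane with unit normal n̂ = (p₁ × p₂)/|p₁ × p₂|.
Here n̂_z ≈ -0.341; the vertex latitude is φ_max = arccos|n̂_z| ≈ 70.1°.
Check via Clairaut: cos φ_max = |cos φ₁| · sin C = cos(37.6°)·sin(25.5°) ≈ 0.341, again giving ≈ 70.1°.

≈ 70°N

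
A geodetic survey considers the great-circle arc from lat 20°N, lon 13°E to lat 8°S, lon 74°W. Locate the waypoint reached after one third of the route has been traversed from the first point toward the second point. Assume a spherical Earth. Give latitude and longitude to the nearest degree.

≈ lat 13°N, lon 17°W

The haversine formula gives a central angle δ ≈ 1.570 rad (89.9°) between the endpoints.
Interpolate at f = 1/3 with slerp weights a = sin((1−f)δ)/sin δ ≈ 0.866, b = sin(fδ)/sin δ ≈ 0.500.
p = a·p₁ + b·p₂ ≈ (0.929, -0.293, 0.227); φ = arcsin(p_z) ≈ 13.09°, λ = atan2(p_y, p_x) ≈ -17.49°.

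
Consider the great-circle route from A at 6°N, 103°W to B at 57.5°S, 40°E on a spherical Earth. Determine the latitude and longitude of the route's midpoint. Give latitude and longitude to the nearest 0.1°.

From cos δ = sin φ₁ sin φ₂ + cos φ₁ cos φ₂ cos Δλ, the central angle is δ ≈ 2.112 rad (121.0°).
Interpolate at f = 1/2 with slerp weights a = sin((1−f)δ)/sin δ ≈ 1.015, b = sin(fδ)/sin δ ≈ 1.015.
p = a·p₁ + b·p₂ ≈ (0.191, -0.633, -0.750); φ = arcsin(p_z) ≈ -48.60°, λ = atan2(p_y, p_x) ≈ -73.24°.

≈ 48.6°S, 73.2°W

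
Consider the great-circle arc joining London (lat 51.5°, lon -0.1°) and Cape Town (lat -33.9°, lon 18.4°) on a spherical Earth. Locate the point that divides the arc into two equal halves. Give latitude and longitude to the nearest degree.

Write both endpoints as unit vectors p₁, p₂ with components (cos φ cos λ, cos φ sin λ, sin φ).
The central angle between the endpoints is δ = arccos(p₁·p₂) ≈ 1.517 rad (86.9°).
Interpolate at f = 1/2 with slerp weights a = sin((1−f)δ)/sin δ ≈ 0.689, b = sin(fδ)/sin δ ≈ 0.689.
p = a·p₁ + b·p₂ ≈ (0.971, 0.180, 0.155); φ = arcsin(p_z) ≈ 8.91°, λ = atan2(p_y, p_x) ≈ 10.48°.

≈ lat 9°, lon 10°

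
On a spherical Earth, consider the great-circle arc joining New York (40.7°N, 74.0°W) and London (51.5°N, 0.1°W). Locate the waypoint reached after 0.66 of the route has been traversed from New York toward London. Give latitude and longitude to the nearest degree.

≈ 54°N, 28°W

Convert each endpoint to a unit vector on the sphere (x = cos φ cos λ, y = cos φ sin λ, z = sin φ).
The central angle between the endpoints is δ = arccos(p₁·p₂) ≈ 0.875 rad (50.1°).
Interpolate at f = 0.66 with slerp weights a = sin((1−f)δ)/sin δ ≈ 0.382, b = sin(fδ)/sin δ ≈ 0.711.
p = a·p₁ + b·p₂ ≈ (0.523, -0.279, 0.806); φ = arcsin(p_z) ≈ 53.67°, λ = atan2(p_y, p_x) ≈ -28.10°.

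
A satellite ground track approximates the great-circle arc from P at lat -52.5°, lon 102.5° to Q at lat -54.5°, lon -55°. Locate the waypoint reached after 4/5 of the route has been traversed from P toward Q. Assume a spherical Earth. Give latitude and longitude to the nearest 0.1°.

≈ lat -68.1°, lon -45.7°

From cos δ = sin φ₁ sin φ₂ + cos φ₁ cos φ₂ cos Δλ, the central angle is δ ≈ 1.246 rad (71.4°).
Interpolate at f = 4/5 with slerp weights a = sin((1−f)δ)/sin δ ≈ 0.260, b = sin(fδ)/sin δ ≈ 0.886.
p = a·p₁ + b·p₂ ≈ (0.261, -0.267, -0.928); φ = arcsin(p_z) ≈ -68.09°, λ = atan2(p_y, p_x) ≈ -45.65°.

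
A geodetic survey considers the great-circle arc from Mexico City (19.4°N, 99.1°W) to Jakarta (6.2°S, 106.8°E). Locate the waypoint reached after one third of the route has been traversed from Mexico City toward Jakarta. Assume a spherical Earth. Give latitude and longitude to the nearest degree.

≈ 31°N, 154°W

The haversine formula gives a central angle δ ≈ 2.645 rad (151.6°) between the endpoints.
Interpolate at f = 1/3 with slerp weights a = sin((1−f)δ)/sin δ ≈ 2.062, b = sin(fδ)/sin δ ≈ 1.621.
p = a·p₁ + b·p₂ ≈ (-0.773, -0.377, 0.510); φ = arcsin(p_z) ≈ 30.64°, λ = atan2(p_y, p_x) ≈ -154.01°.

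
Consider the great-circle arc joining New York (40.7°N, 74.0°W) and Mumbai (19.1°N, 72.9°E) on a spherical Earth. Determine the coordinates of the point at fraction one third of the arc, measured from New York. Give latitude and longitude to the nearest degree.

≈ 64°N, 22°W

Convert each endpoint to a unit vector on the sphere (x = cos φ cos λ, y = cos φ sin λ, z = sin φ).
The central angle between the endpoints is δ = arccos(p₁·p₂) ≈ 1.968 rad (112.8°).
Interpolate at f = 1/3 with slerp weights a = sin((1−f)δ)/sin δ ≈ 1.048, b = sin(fδ)/sin δ ≈ 0.661.
p = a·p₁ + b·p₂ ≈ (0.403, -0.167, 0.900); φ = arcsin(p_z) ≈ 64.16°, λ = atan2(p_y, p_x) ≈ -22.47°.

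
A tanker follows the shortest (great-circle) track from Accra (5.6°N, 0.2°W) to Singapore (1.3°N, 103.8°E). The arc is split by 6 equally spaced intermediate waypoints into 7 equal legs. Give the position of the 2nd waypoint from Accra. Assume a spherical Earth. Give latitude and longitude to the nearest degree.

The haversine formula gives a central angle δ ≈ 1.812 rad (103.8°) between the endpoints.
Interpolate at f = 2/7 with slerp weights a = sin((1−f)δ)/sin δ ≈ 0.991, b = sin(fδ)/sin δ ≈ 0.509.
p = a·p₁ + b·p₂ ≈ (0.864, 0.491, 0.108); φ = arcsin(p_z) ≈ 6.21°, λ = atan2(p_y, p_x) ≈ 29.61°.

≈ 6°N, 30°E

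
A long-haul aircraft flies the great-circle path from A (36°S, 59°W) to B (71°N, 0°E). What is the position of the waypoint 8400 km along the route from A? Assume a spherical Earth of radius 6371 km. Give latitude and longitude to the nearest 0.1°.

The haversine formula gives a central angle δ ≈ 2.004 rad (114.8°) between the endpoints. The total great-circle distance is δ·R ≈ 2.004 × 6371 ≈ 12770 km, so the target fraction is f = 8400/12770 ≈ 0.658.
Interpolate at f ≈ 0.658 with slerp weights a = sin((1−f)δ)/sin δ ≈ 0.698, b = sin(fδ)/sin δ ≈ 1.067.
p = a·p₁ + b·p₂ ≈ (0.638, -0.484, 0.599); φ = arcsin(p_z) ≈ 36.78°, λ = atan2(p_y, p_x) ≈ -37.17°.

≈ (36.8°N, 37.2°W)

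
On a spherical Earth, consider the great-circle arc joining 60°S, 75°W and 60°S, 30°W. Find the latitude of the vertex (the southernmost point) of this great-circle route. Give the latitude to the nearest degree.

≈ 62°S

The great circle lies in the plane with unit normal n̂ = (p₁ × p₂)/|p₁ × p₂|.
Here n̂_z ≈ +0.471; the vertex latitude is φ_max = arccos|n̂_z| ≈ 61.9°.
Check via Clairaut: cos φ_max = |cos φ₁| · sin C = cos(60.0°)·sin(109.7°) ≈ 0.471, again giving ≈ 61.9°.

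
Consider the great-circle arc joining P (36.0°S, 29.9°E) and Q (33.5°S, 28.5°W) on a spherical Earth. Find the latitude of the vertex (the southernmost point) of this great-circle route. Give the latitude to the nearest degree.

≈ 39°S

The great circle lies in the plane with unit normal n̂ = (p₁ × p₂)/|p₁ × p₂|.
Here n̂_z ≈ -0.782; the vertex latitude is φ_max = arccos|n̂_z| ≈ 38.6°.
Check via Clairaut: cos φ_max = |cos φ₁| · sin C = cos(36.0°)·sin(105.0°) ≈ 0.782, again giving ≈ 38.6°.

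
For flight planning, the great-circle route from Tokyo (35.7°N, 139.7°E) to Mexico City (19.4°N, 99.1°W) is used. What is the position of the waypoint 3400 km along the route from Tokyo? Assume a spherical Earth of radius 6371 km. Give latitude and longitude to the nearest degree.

Convert each endpoint to a unit vector on the sphere (x = cos φ cos λ, y = cos φ sin λ, z = sin φ).
The central angle between the endpoints is δ = arccos(p₁·p₂) ≈ 1.775 rad (101.7°). The total great-circle distance is δ·R ≈ 1.775 × 6371 ≈ 11310 km, so the target fraction is f = 3400/11310 ≈ 0.301.
Interpolate at f ≈ 0.301 with slerp weights a = sin((1−f)δ)/sin δ ≈ 0.966, b = sin(fδ)/sin δ ≈ 0.520.
p = a·p₁ + b·p₂ ≈ (-0.676, 0.024, 0.736); φ = arcsin(p_z) ≈ 47.43°, λ = atan2(p_y, p_x) ≈ 177.99°.

≈ 47°N, 178°E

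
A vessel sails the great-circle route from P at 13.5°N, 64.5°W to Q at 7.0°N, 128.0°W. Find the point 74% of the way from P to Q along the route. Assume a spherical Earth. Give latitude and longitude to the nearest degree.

The haversine formula gives a central angle δ ≈ 1.094 rad (62.7°) between the endpoints.
Interpolate at f = 0.74 with slerp weights a = sin((1−f)δ)/sin δ ≈ 0.316, b = sin(fδ)/sin δ ≈ 0.815.
p = a·p₁ + b·p₂ ≈ (-0.366, -0.915, 0.173); φ = arcsin(p_z) ≈ 9.96°, λ = atan2(p_y, p_x) ≈ -111.80°.

≈ 10°N, 112°W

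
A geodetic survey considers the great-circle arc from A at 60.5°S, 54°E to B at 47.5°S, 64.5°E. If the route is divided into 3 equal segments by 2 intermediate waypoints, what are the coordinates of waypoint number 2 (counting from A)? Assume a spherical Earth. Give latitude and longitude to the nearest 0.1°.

≈ 51.9°S, 61.7°E

Write both endpoints as unit vectors p₁, p₂ with components (cos φ cos λ, cos φ sin λ, sin φ).
The central angle between the endpoints is δ = arccos(p₁·p₂) ≈ 0.250 rad (14.4°).
Interpolate at f = 2/3 with slerp weights a = sin((1−f)δ)/sin δ ≈ 0.336, b = sin(fδ)/sin δ ≈ 0.671.
p = a·p₁ + b·p₂ ≈ (0.292, 0.543, -0.787); φ = arcsin(p_z) ≈ -51.93°, λ = atan2(p_y, p_x) ≈ 61.69°.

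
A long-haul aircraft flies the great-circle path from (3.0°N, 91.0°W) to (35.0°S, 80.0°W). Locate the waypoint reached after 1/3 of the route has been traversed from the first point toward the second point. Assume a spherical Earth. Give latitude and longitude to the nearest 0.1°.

≈ (9.7°S, 87.7°W)

From cos δ = sin φ₁ sin φ₂ + cos φ₁ cos φ₂ cos Δλ, the central angle is δ ≈ 0.687 rad (39.4°).
Interpolate at f = 1/3 with slerp weights a = sin((1−f)δ)/sin δ ≈ 0.697, b = sin(fδ)/sin δ ≈ 0.358.
p = a·p₁ + b·p₂ ≈ (0.039, -0.985, -0.169); φ = arcsin(p_z) ≈ -9.72°, λ = atan2(p_y, p_x) ≈ -87.75°.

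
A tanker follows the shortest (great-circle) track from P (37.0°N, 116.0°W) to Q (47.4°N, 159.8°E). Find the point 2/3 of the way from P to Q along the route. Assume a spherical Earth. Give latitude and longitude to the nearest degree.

≈ (52°N, 170°W)

Write both endpoints as unit vectors p₁, p₂ with components (cos φ cos λ, cos φ sin λ, sin φ).
The central angle between the endpoints is δ = arccos(p₁·p₂) ≈ 1.050 rad (60.2°).
Interpolate at f = 2/3 with slerp weights a = sin((1−f)δ)/sin δ ≈ 0.395, b = sin(fδ)/sin δ ≈ 0.743.
p = a·p₁ + b·p₂ ≈ (-0.610, -0.110, 0.785); φ = arcsin(p_z) ≈ 51.68°, λ = atan2(p_y, p_x) ≈ -169.77°.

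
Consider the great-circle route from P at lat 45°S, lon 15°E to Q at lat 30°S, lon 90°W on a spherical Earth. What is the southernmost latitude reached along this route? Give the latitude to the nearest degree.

The great circle lies in the plane with unit normal n̂ = (p₁ × p₂)/|p₁ × p₂|.
Here n̂_z ≈ -0.603; the vertex latitude is φ_max = arccos|n̂_z| ≈ 52.9°.
Check via Clairaut: cos φ_max = |cos φ₁| · sin C = cos(45.0°)·sin(121.5°) ≈ 0.603, again giving ≈ 52.9°.

≈ 53°S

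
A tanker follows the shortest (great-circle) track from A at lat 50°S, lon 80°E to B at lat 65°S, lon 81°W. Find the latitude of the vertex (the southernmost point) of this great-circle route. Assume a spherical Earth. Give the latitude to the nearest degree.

The great circle lies in the plane with unit normal n̂ = (p₁ × p₂)/|p₁ × p₂|.
Here n̂_z ≈ -0.098; the vertex latitude is φ_max = arccos|n̂_z| ≈ 84.4°.
Check via Clairaut: cos φ_max = |cos φ₁| · sin C = cos(50.0°)·sin(171.2°) ≈ 0.098, again giving ≈ 84.4°.

≈ 84°S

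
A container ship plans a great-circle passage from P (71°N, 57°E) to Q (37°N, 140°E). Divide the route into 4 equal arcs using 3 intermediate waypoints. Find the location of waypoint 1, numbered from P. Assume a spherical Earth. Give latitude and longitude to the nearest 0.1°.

≈ (68.4°N, 95.3°E)

From cos δ = sin φ₁ sin φ₂ + cos φ₁ cos φ₂ cos Δλ, the central angle is δ ≈ 0.926 rad (53.1°).
Interpolate at f = 1/4 with slerp weights a = sin((1−f)δ)/sin δ ≈ 0.801, b = sin(fδ)/sin δ ≈ 0.287.
p = a·p₁ + b·p₂ ≈ (-0.034, 0.366, 0.930); φ = arcsin(p_z) ≈ 68.43°, λ = atan2(p_y, p_x) ≈ 95.25°.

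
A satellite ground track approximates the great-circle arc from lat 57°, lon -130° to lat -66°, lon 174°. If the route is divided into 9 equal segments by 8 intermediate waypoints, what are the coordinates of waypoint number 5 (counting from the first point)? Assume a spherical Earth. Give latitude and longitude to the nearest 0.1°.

Write both endpoints as unit vectors p₁, p₂ with components (cos φ cos λ, cos φ sin λ, sin φ).
The central angle between the endpoints is δ = arccos(p₁·p₂) ≈ 2.268 rad (130.0°).
Interpolate at f = 5/9 with slerp weights a = sin((1−f)δ)/sin δ ≈ 1.104, b = sin(fδ)/sin δ ≈ 1.242.
p = a·p₁ + b·p₂ ≈ (-0.889, -0.408, -0.209); φ = arcsin(p_z) ≈ -12.08°, λ = atan2(p_y, p_x) ≈ -155.36°.

≈ lat -12.1°, lon -155.4°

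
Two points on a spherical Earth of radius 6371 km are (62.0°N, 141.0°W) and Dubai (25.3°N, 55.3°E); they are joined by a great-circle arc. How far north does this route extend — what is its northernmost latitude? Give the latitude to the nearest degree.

The great circle lies in the plane with unit normal n̂ = (p₁ × p₂)/|p₁ × p₂|.
Here n̂_z ≈ -0.119; the vertex latitude is φ_max = arccos|n̂_z| ≈ 83.2°.

≈ 83°N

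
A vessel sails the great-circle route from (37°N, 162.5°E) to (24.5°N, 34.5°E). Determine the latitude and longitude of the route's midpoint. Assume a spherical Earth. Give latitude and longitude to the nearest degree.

Convert each endpoint to a unit vector on the sphere (x = cos φ cos λ, y = cos φ sin λ, z = sin φ).
The central angle between the endpoints is δ = arccos(p₁·p₂) ≈ 1.770 rad (101.4°).
Interpolate at f = 1/2 with slerp weights a = sin((1−f)δ)/sin δ ≈ 0.790, b = sin(fδ)/sin δ ≈ 0.790.
p = a·p₁ + b·p₂ ≈ (-0.009, 0.597, 0.803); φ = arcsin(p_z) ≈ 53.37°, λ = atan2(p_y, p_x) ≈ 90.89°.

≈ (53°N, 91°E)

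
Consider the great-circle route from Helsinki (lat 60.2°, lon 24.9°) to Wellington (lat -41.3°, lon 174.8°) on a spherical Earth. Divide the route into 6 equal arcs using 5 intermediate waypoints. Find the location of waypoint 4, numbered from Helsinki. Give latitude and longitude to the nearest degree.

Convert each endpoint to a unit vector on the sphere (x = cos φ cos λ, y = cos φ sin λ, z = sin φ).
The central angle between the endpoints is δ = arccos(p₁·p₂) ≈ 2.681 rad (153.6°).
Interpolate at f = 4/6 with slerp weights a = sin((1−f)δ)/sin δ ≈ 1.753, b = sin(fδ)/sin δ ≈ 2.197.
p = a·p₁ + b·p₂ ≈ (-0.853, 0.516, 0.071); φ = arcsin(p_z) ≈ 4.09°, λ = atan2(p_y, p_x) ≈ 148.82°.

≈ lat 4°, lon 149°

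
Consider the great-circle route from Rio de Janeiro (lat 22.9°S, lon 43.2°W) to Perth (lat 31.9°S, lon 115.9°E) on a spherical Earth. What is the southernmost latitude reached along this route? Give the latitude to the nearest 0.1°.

≈ 70.9°S

The great circle lies in the plane with unit normal n̂ = (p₁ × p₂)/|p₁ × p₂|.
Here n̂_z ≈ +0.328; the vertex latitude is φ_max = arccos|n̂_z| ≈ 70.9°.
Check via Clairaut: cos φ_max = |cos φ₁| · sin C = cos(22.9°)·sin(159.2°) ≈ 0.328, again giving ≈ 70.9°.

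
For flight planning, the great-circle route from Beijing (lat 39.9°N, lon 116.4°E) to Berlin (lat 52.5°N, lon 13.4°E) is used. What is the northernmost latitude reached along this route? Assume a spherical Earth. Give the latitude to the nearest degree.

≈ 60°N

The great circle lies in the plane with unit normal n̂ = (p₁ × p₂)/|p₁ × p₂|.
Here n̂_z ≈ -0.497; the vertex latitude is φ_max = arccos|n̂_z| ≈ 60.2°.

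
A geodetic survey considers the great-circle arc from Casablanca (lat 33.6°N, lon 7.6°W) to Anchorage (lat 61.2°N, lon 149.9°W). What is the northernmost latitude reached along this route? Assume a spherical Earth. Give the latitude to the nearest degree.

The great circle lies in the plane with unit normal n̂ = (p₁ × p₂)/|p₁ × p₂|.
Here n̂_z ≈ -0.249; the vertex latitude is φ_max = arccos|n̂_z| ≈ 75.6°.
Check via Clairaut: cos φ_max = |cos φ₁| · sin C = cos(33.6°)·sin(17.4°) ≈ 0.249, again giving ≈ 75.6°.

≈ 76°N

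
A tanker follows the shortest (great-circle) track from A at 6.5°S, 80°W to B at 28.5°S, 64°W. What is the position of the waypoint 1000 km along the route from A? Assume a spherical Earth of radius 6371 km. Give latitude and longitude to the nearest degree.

Convert each endpoint to a unit vector on the sphere (x = cos φ cos λ, y = cos φ sin λ, z = sin φ).
The central angle between the endpoints is δ = arccos(p₁·p₂) ≈ 0.466 rad (26.7°). The total great-circle distance is δ·R ≈ 0.466 × 6371 ≈ 2969 km, so the target fraction is f = 1000/2969 ≈ 0.337.
Interpolate at f ≈ 0.337 with slerp weights a = sin((1−f)δ)/sin δ ≈ 0.677, b = sin(fδ)/sin δ ≈ 0.348.
p = a·p₁ + b·p₂ ≈ (0.251, -0.937, -0.243); φ = arcsin(p_z) ≈ -14.04°, λ = atan2(p_y, p_x) ≈ -75.02°.

≈ 14°S, 75°W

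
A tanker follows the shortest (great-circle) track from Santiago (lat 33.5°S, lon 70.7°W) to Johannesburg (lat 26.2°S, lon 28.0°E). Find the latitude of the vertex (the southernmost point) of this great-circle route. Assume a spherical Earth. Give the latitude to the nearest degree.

≈ 42°S

The great circle lies in the plane with unit normal n̂ = (p₁ × p₂)/|p₁ × p₂|.
Here n̂_z ≈ +0.746; the vertex latitude is φ_max = arccos|n̂_z| ≈ 41.8°.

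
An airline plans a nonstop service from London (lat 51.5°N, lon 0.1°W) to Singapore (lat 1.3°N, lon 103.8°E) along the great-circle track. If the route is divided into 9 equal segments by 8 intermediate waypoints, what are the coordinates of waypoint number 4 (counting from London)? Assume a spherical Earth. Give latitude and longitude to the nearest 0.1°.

Convert each endpoint to a unit vector on the sphere (x = cos φ cos λ, y = cos φ sin λ, z = sin φ).
The central angle between the endpoints is δ = arccos(p₁·p₂) ≈ 1.703 rad (97.6°).
Interpolate at f = 4/9 with slerp weights a = sin((1−f)δ)/sin δ ≈ 0.818, b = sin(fδ)/sin δ ≈ 0.693.
p = a·p₁ + b·p₂ ≈ (0.344, 0.672, 0.656); φ = arcsin(p_z) ≈ 41.00°, λ = atan2(p_y, p_x) ≈ 62.87°.

≈ lat 41.0°N, lon 62.9°E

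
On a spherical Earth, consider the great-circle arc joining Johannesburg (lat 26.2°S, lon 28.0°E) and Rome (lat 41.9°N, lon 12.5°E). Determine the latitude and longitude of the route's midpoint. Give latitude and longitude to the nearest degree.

≈ lat 8°N, lon 21°E

From cos δ = sin φ₁ sin φ₂ + cos φ₁ cos φ₂ cos Δλ, the central angle is δ ≈ 1.215 rad (69.6°).
Interpolate at f = 1/2 with slerp weights a = sin((1−f)δ)/sin δ ≈ 0.609, b = sin(fδ)/sin δ ≈ 0.609.
p = a·p₁ + b·p₂ ≈ (0.925, 0.355, 0.138); φ = arcsin(p_z) ≈ 7.92°, λ = atan2(p_y, p_x) ≈ 20.98°.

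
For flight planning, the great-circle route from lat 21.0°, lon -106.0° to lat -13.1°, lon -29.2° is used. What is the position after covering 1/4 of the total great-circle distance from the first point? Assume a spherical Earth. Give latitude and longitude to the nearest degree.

The haversine formula gives a central angle δ ≈ 1.444 rad (82.7°) between the endpoints.
Interpolate at f = 1/4 with slerp weights a = sin((1−f)δ)/sin δ ≈ 0.891, b = sin(fδ)/sin δ ≈ 0.356.
p = a·p₁ + b·p₂ ≈ (0.074, -0.968, 0.238); φ = arcsin(p_z) ≈ 13.79°, λ = atan2(p_y, p_x) ≈ -85.65°.

≈ lat 14°, lon -86°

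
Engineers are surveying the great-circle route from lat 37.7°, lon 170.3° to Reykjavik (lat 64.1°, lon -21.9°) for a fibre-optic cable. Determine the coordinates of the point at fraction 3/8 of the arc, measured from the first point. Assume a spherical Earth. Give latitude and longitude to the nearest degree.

≈ lat 67°, lon 177°

Write both endpoints as unit vectors p₁, p₂ with components (cos φ cos λ, cos φ sin λ, sin φ).
The central angle between the endpoints is δ = arccos(p₁·p₂) ≈ 1.357 rad (77.7°).
Interpolate at f = 3/8 with slerp weights a = sin((1−f)δ)/sin δ ≈ 0.767, b = sin(fδ)/sin δ ≈ 0.499.
p = a·p₁ + b·p₂ ≈ (-0.397, 0.021, 0.918); φ = arcsin(p_z) ≈ 66.60°, λ = atan2(p_y, p_x) ≈ 176.95°.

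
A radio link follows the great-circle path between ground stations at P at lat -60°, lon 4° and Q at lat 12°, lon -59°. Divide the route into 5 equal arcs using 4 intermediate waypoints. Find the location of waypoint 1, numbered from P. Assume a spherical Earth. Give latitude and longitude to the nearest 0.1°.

Write both endpoints as unit vectors p₁, p₂ with components (cos φ cos λ, cos φ sin λ, sin φ).
The central angle between the endpoints is δ = arccos(p₁·p₂) ≈ 1.529 rad (87.6°).
Interpolate at f = 1/5 with slerp weights a = sin((1−f)δ)/sin δ ≈ 0.941, b = sin(fδ)/sin δ ≈ 0.301.
p = a·p₁ + b·p₂ ≈ (0.621, -0.220, -0.752); φ = arcsin(p_z) ≈ -48.79°, λ = atan2(p_y, p_x) ≈ -19.49°.

≈ lat -48.8°, lon -19.5°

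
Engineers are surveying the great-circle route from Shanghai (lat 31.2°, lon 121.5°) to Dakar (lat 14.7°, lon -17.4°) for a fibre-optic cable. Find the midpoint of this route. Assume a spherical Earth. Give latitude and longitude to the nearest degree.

Write both endpoints as unit vectors p₁, p₂ with components (cos φ cos λ, cos φ sin λ, sin φ).
The central angle between the endpoints is δ = arccos(p₁·p₂) ≈ 2.085 rad (119.5°).
Interpolate at f = 1/2 with slerp weights a = sin((1−f)δ)/sin δ ≈ 0.992, b = sin(fδ)/sin δ ≈ 0.992.
p = a·p₁ + b·p₂ ≈ (0.472, 0.437, 0.766); φ = arcsin(p_z) ≈ 49.97°, λ = atan2(p_y, p_x) ≈ 42.75°.

≈ lat 50°, lon 43°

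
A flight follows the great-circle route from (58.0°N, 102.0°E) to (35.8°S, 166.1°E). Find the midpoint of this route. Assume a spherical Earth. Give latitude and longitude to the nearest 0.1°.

From cos δ = sin φ₁ sin φ₂ + cos φ₁ cos φ₂ cos Δλ, the central angle is δ ≈ 1.884 rad (108.0°).
Interpolate at f = 1/2 with slerp weights a = sin((1−f)δ)/sin δ ≈ 0.850, b = sin(fδ)/sin δ ≈ 0.850.
p = a·p₁ + b·p₂ ≈ (-0.763, 0.606, 0.224); φ = arcsin(p_z) ≈ 12.93°, λ = atan2(p_y, p_x) ≈ 141.53°.

≈ (12.9°N, 141.5°E)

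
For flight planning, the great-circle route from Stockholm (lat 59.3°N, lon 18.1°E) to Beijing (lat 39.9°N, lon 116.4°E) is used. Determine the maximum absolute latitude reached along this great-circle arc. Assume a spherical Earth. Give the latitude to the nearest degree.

≈ 64°N

The great circle lies in the plane with unit normal n̂ = (p₁ × p₂)/|p₁ × p₂|.
Here n̂_z ≈ +0.446; the vertex latitude is φ_max = arccos|n̂_z| ≈ 63.5°.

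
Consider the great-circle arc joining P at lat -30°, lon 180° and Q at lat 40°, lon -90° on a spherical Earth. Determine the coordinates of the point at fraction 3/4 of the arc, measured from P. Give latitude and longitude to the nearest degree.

≈ lat 25°, lon -118°

Convert each endpoint to a unit vector on the sphere (x = cos φ cos λ, y = cos φ sin λ, z = sin φ).
The central angle between the endpoints is δ = arccos(p₁·p₂) ≈ 1.898 rad (108.7°).
Interpolate at f = 3/4 with slerp weights a = sin((1−f)δ)/sin δ ≈ 0.482, b = sin(fδ)/sin δ ≈ 1.045.
p = a·p₁ + b·p₂ ≈ (-0.418, -0.800, 0.430); φ = arcsin(p_z) ≈ 25.48°, λ = atan2(p_y, p_x) ≈ -117.57°.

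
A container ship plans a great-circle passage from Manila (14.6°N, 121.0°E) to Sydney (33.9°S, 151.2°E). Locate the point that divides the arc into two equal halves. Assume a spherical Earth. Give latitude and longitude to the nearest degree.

Write both endpoints as unit vectors p₁, p₂ with components (cos φ cos λ, cos φ sin λ, sin φ).
The central angle between the endpoints is δ = arccos(p₁·p₂) ≈ 0.984 rad (56.4°).
Interpolate at f = 1/2 with slerp weights a = sin((1−f)δ)/sin δ ≈ 0.567, b = sin(fδ)/sin δ ≈ 0.567.
p = a·p₁ + b·p₂ ≈ (-0.695, 0.697, -0.173); φ = arcsin(p_z) ≈ -9.99°, λ = atan2(p_y, p_x) ≈ 134.92°.

≈ 10°S, 135°E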